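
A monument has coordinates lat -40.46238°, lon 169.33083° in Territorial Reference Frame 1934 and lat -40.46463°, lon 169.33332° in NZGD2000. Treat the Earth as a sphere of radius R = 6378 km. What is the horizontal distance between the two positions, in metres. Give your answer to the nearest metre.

327 m

Δφ = -40.46463° − -40.46238° = -0.00225°; Δλ = 169.33332° − 169.33083° = +0.00249°.
1° along a meridian = πR/180 = 111317 m.
ΔN = Δφ × 111317 = -250.5 m; ΔE = Δλ × 111317 × cos(-40.46238°) = +0.00249 × 111317 × 0.760832 = 210.9 m.
Distance = √(ΔE² + ΔN²) = √(210.9² + (-250.5)²) = 327.4 m.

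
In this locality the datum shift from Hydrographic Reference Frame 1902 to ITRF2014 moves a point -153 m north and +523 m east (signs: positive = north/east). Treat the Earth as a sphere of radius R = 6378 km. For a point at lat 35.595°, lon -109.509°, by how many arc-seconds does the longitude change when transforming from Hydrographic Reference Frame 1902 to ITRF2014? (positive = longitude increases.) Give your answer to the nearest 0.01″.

At latitude 35.595°, cos φ = 0.813152.
One radian of longitude at latitude φ spans R cos φ, so Δλ = ΔE / (R cos φ) = 523.0 / (6378000 × 0.813152) = 1.0084e-04 rad = 20.800″.

Δλ = 20.80″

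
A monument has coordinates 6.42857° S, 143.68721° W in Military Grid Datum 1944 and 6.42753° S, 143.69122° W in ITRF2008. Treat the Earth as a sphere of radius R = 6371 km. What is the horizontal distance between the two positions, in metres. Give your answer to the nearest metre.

Δφ = -6.42753° − -6.42857° = +0.00104°; Δλ = -143.69122° − -143.68721° = -0.00401°.
1° along a meridian = πR/180 = 111195 m.
ΔN = Δφ × 111195 = 115.6 m; ΔE = Δλ × 111195 × cos(-6.42857°) = -0.00401 × 111195 × 0.993712 = -443.1 m.
Distance = √(ΔE² + ΔN²) = √((-443.1)² + 115.6²) = 457.9 m.

458 m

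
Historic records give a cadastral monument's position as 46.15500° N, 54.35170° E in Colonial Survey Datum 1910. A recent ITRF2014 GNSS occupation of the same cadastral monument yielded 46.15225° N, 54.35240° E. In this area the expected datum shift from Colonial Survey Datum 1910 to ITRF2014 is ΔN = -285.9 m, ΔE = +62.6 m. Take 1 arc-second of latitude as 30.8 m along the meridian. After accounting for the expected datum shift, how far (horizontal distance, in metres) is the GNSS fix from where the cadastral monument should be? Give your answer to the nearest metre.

Observed coordinate differences: Δφ = -0.00275°, Δλ = +0.00070°.
Converting to metres (1° lat = 110880 m, cos φ = 0.692710): observed ΔN = -304.9 m, observed ΔE = 53.8 m.
Subtracting the expected shift leaves a residual of -304.9 − (-285.9) = -19.0 m north and 53.8 − (62.6) = -8.8 m east.
Residual distance = √((-19.0)² + (-8.8)²) = 21.0 m.

21 m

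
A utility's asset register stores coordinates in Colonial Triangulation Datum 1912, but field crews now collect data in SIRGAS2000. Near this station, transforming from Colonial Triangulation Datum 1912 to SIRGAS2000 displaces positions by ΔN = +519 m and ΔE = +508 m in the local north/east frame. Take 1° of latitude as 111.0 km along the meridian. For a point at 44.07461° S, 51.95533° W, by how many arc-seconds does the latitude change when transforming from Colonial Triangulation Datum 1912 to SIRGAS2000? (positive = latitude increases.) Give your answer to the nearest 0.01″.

1° of latitude = 111.0 km, so Δφ = 519.0 / 111000 = 0.0046757° = 16.832″.

Δφ = 16.83″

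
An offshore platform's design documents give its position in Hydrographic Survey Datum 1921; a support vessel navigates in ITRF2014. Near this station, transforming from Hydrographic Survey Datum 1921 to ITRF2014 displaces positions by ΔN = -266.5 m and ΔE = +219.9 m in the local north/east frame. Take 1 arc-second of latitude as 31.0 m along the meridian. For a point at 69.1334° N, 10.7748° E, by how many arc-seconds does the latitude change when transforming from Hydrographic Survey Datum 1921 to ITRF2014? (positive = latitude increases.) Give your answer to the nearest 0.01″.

1″ of latitude = 31.00 m, so Δφ = -266.5 / 31.00 = -8.597″.

Δφ = -8.60″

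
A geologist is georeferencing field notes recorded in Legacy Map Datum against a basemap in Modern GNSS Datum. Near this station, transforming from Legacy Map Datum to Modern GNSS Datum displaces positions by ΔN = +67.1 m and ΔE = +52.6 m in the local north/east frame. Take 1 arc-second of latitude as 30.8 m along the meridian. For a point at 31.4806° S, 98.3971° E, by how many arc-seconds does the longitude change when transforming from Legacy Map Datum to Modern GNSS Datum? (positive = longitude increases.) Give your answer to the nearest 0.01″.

Δλ = 2.00″

At latitude -31.4806°, cos φ = 0.852817.
1″ of longitude at this latitude = 30.80 × cos φ = 26.2668 m, so Δλ = 52.6 / 26.2668 = 2.003″.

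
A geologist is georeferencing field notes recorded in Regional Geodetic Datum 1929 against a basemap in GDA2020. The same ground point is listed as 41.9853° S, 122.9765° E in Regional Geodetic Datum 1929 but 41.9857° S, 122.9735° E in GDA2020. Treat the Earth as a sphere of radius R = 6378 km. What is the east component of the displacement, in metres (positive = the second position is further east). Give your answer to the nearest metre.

Δφ = -41.9857° − -41.9853° = -0.0004°; Δλ = 122.9735° − 122.9765° = -0.0030°.
1° along a meridian = πR/180 = 111317 m.
ΔN = Δφ × 111317 = -44.5 m; ΔE = Δλ × 111317 × cos(-41.9853°) = -0.0030 × 111317 × 0.743316 = -248.2 m.

ΔE = -248 m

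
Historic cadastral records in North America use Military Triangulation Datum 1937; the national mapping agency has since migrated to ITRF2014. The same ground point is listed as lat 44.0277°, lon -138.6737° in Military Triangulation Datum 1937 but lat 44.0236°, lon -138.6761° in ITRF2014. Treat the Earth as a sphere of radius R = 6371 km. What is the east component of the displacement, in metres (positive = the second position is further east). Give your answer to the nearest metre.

Δφ = 44.0236° − 44.0277° = -0.0041°; Δλ = -138.6761° − -138.6737° = -0.0024°.
1° along a meridian = πR/180 = 111195 m.
ΔN = Δφ × 111195 = -455.9 m; ΔE = Δλ × 111195 × cos(44.0277°) = -0.0024 × 111195 × 0.719004 = -191.9 m.

ΔE = -192 m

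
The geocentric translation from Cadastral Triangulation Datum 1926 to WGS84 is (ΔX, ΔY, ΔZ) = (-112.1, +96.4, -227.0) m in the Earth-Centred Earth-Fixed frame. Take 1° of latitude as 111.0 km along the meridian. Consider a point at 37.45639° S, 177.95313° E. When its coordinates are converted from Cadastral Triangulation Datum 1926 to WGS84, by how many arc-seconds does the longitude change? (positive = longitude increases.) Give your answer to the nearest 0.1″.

sin φ = -0.608157, cos φ = 0.793816, sin λ = 0.035717, cos λ = -0.999362.
East component: ΔE = −sin λ·ΔX + cos λ·ΔY = −(0.035717)(-112.1) + (-0.999362)(96.4) = -92.33 m.
1° of latitude spans 111000 m; at latitude φ, 1° of longitude spans that × cos φ = 88113.6 m, so Δλ = -92.33 / 88113.6 × 3600 = -3.772″.

Δλ = -3.8″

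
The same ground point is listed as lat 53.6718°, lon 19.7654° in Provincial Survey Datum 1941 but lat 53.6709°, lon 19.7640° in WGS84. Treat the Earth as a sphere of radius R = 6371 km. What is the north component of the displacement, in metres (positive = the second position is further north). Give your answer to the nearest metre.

ΔN = -100 m

Δφ = 53.6709° − 53.6718° = -0.0009°; Δλ = 19.7640° − 19.7654° = -0.0014°.
1° along a meridian = πR/180 = 111195 m.
ΔN = Δφ × 111195 = -100.1 m; ΔE = Δλ × 111195 × cos(53.6718°) = -0.0014 × 111195 × 0.592410 = -92.2 m.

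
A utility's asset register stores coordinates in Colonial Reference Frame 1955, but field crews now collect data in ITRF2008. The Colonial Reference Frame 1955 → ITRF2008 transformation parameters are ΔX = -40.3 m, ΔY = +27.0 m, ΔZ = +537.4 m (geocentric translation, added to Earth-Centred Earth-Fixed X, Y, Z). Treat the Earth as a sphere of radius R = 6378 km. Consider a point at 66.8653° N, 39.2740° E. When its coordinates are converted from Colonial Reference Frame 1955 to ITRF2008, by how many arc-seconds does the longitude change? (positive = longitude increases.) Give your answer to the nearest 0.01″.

sin φ = 0.919584, cos φ = 0.392894, sin λ = 0.633030, cos λ = 0.774128.
East component: ΔE = −sin λ·ΔX + cos λ·ΔY = −(0.633030)(-40.3) + (0.774128)(27.0) = 46.41 m.
1° of latitude spans πR/180 = 111317 m; at latitude φ, 1° of longitude spans that × cos φ = 43735.8 m, so Δλ = 46.41 / 43735.8 × 3600 = 3.820″.

Δλ = 3.82″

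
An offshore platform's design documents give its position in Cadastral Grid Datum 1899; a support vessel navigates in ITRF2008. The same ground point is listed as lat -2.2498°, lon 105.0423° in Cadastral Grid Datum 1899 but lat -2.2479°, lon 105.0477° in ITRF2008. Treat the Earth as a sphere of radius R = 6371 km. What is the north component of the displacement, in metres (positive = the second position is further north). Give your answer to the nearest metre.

ΔN = 211 m

Δφ = -2.2479° − -2.2498° = +0.0019°; Δλ = 105.0477° − 105.0423° = +0.0054°.
1° along a meridian = πR/180 = 111195 m.
ΔN = Δφ × 111195 = 211.3 m; ΔE = Δλ × 111195 × cos(-2.2498°) = +0.0054 × 111195 × 0.999229 = 600.0 m.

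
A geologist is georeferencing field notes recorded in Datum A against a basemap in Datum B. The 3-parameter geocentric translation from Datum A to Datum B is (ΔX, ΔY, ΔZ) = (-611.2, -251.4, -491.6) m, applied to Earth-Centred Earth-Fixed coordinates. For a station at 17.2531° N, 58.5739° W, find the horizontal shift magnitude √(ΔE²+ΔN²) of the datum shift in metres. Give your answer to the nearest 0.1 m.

The local east axis at (φ, λ) is (−sin λ, cos λ, 0), so ΔE = −sin(-58.5739°)·(-611.2) + cos(-58.5739°)·(-251.4) = -652.62 m.
The local north axis is (−sin φ cos λ, −sin φ sin λ, cos φ), giving ΔN = 94.518 − 63.626 − 469.480 = -438.59 m.
Horizontal magnitude = √(ΔE² + ΔN²) = √((-652.62)² + (-438.59)²) = 786.31 m.

786.3 m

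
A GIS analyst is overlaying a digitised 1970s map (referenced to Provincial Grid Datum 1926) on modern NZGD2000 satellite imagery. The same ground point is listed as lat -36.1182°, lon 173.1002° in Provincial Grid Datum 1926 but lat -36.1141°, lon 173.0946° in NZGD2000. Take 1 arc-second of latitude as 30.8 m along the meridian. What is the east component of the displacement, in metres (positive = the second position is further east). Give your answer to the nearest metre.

Δφ = -36.1141° − -36.1182° = +0.0041°; Δλ = 173.0946° − 173.1002° = -0.0056°.
1° of latitude = 3600 × 30.80 = 110880 m.
ΔN = Δφ × 110880 = 454.6 m; ΔE = Δλ × 110880 × cos(-36.1182°) = -0.0056 × 110880 × 0.807803 = -501.6 m.

ΔE = -502 m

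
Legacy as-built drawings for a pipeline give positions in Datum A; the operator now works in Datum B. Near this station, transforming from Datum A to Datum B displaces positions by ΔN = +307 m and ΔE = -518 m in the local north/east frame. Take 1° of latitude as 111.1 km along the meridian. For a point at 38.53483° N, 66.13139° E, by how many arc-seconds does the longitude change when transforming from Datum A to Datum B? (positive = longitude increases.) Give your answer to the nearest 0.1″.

Δλ = -21.5″

At latitude 38.53483°, cos φ = 0.782230.
1° of longitude at this latitude = 111.1 × cos φ = 86.91 km, so Δλ = -518.0 / 86905.7 = -0.0059605° = -21.458″.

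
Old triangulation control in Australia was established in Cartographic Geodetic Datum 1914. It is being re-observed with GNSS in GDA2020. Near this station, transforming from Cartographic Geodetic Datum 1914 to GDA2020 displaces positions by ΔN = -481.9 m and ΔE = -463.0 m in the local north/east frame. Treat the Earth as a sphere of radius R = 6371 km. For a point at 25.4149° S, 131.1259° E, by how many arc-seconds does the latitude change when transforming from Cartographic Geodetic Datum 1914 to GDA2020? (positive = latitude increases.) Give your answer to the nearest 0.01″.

Δφ = -15.60″

On a sphere of radius R, 1 rad of latitude = R, so Δφ = ΔN / R = -481.9 / 6371000 = -7.5640e-05 rad = -15.602″.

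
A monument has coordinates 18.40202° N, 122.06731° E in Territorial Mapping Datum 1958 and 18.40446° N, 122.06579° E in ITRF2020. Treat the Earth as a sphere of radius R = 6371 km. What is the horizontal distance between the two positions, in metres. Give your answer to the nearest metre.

315 m

Δφ = 18.40446° − 18.40202° = +0.00244°; Δλ = 122.06579° − 122.06731° = -0.00152°.
1° along a meridian = πR/180 = 111195 m.
ΔN = Δφ × 111195 = 271.3 m; ΔE = Δλ × 111195 × cos(18.40202°) = -0.00152 × 111195 × 0.948865 = -160.4 m.
Distance = √(ΔE² + ΔN²) = √((-160.4)² + 271.3²) = 315.2 m.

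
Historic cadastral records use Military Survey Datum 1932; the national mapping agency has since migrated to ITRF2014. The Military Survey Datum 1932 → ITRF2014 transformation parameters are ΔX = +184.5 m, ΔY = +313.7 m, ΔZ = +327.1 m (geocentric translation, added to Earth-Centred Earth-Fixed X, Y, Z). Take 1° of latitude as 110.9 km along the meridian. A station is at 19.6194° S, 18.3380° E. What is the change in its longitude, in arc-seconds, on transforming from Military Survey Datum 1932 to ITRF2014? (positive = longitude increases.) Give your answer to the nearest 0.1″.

Δλ = 8.3″

sin φ = -0.335771, cos φ = 0.941944, sin λ = 0.314622, cos λ = 0.949217.
East component: ΔE = −sin λ·ΔX + cos λ·ΔY = −(0.314622)(184.5) + (0.949217)(313.7) = 239.72 m.
1° of latitude spans 110900 m; at latitude φ, 1° of longitude spans that × cos φ = 104461.6 m, so Δλ = 239.72 / 104461.6 × 3600 = 8.261″.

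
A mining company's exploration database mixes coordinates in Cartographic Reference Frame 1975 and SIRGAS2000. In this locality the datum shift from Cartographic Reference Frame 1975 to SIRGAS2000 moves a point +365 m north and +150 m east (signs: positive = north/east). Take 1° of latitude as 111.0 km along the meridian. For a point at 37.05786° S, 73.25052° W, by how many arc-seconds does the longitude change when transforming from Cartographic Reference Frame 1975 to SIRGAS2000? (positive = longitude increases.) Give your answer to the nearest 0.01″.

At latitude -37.05786°, cos φ = 0.798027.
1° of longitude at this latitude = 111.0 × cos φ = 88.58 km, so Δλ = 150.0 / 88581.0 = 0.0016934° = 6.096″.

Δλ = 6.10″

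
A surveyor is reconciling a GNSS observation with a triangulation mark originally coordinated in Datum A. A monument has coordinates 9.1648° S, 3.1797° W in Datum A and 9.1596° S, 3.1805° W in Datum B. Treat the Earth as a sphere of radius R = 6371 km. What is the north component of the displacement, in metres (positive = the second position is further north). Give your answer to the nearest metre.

Δφ = -9.1596° − -9.1648° = +0.0052°; Δλ = -3.1805° − -3.1797° = -0.0008°.
1° along a meridian = πR/180 = 111195 m.
ΔN = Δφ × 111195 = 578.2 m; ΔE = Δλ × 111195 × cos(-9.1648°) = -0.0008 × 111195 × 0.987234 = -87.8 m.

ΔN = 578 m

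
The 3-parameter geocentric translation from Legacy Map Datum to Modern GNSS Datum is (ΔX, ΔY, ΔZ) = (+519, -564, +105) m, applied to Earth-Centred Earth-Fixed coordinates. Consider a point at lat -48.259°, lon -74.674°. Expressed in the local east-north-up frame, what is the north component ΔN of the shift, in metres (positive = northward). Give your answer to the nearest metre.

ΔN = 578 m

The local north axis is (−sin φ cos λ, −sin φ sin λ, cos φ), giving ΔN = 102.356 + 405.869 + 69.905 = 578.13 m.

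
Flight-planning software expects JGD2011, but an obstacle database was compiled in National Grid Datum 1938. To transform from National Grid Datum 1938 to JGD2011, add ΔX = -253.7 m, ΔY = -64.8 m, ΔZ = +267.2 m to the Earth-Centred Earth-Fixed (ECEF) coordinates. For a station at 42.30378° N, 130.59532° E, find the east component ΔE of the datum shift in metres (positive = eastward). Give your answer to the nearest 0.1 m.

ΔE = 234.8 m

At φ = 42.30378°, λ = 130.59532°: sin φ = 0.673061, cos φ = 0.739587, sin λ = 0.759324, cos λ = -0.650712.
ΔE = −sin λ·ΔX + cos λ·ΔY = −(0.759324)·(-253.7) + (-0.650712)·(-64.8) = 234.81 m.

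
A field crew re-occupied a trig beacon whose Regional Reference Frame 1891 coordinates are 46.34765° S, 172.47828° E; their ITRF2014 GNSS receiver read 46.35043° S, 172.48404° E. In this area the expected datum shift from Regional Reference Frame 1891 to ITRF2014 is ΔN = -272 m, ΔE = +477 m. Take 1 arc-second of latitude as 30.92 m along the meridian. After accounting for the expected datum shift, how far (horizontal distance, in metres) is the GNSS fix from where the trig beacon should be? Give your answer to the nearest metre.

51 m

Observed coordinate differences: Δφ = -0.00278°, Δλ = +0.00576°.
Converting to metres (1° lat = 111312 m, cos φ = 0.690281): observed ΔN = -309.4 m, observed ΔE = 442.6 m.
Subtracting the expected shift leaves a residual of -309.4 − (-272) = -37.4 m north and 442.6 − (477) = -34.4 m east.
Residual distance = √((-37.4)² + (-34.4)²) = 50.9 m.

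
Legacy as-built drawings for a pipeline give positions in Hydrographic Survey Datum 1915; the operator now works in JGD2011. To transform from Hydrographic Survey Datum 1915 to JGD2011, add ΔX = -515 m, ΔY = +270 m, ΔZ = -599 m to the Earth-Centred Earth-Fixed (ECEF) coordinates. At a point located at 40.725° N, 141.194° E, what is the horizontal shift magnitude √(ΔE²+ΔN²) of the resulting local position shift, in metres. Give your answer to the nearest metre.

834 m

At φ = 40.725°, λ = 141.194°: sin φ = 0.652429, cos φ = 0.757850, sin λ = 0.626685, cos λ = -0.779272.
ΔE = −sin λ·ΔX + cos λ·ΔY = −(0.626685)·(-515) + (-0.779272)·(270) = 112.34 m.
ΔN = −sin φ cos λ·ΔX − sin φ sin λ·ΔY + cos φ·ΔZ = −(0.652429)(-0.779272)(-515) − (0.652429)(0.626685)(270) + (0.757850)(-599) = -826.18 m.
Horizontal magnitude = √(ΔE² + ΔN²) = √(112.34² + (-826.18)²) = 833.79 m.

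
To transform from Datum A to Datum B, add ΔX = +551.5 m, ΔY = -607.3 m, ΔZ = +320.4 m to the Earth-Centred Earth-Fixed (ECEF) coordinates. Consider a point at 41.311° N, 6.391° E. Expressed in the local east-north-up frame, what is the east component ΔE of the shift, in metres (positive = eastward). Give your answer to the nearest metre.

ΔE = -665 m

At φ = 41.311°, λ = 6.391°: sin φ = 0.660146, cos φ = 0.751137, sin λ = 0.111313, cos λ = 0.993785.
ΔE = −sin λ·ΔX + cos λ·ΔY = −(0.111313)·(551.5) + (0.993785)·(-607.3) = -664.91 m.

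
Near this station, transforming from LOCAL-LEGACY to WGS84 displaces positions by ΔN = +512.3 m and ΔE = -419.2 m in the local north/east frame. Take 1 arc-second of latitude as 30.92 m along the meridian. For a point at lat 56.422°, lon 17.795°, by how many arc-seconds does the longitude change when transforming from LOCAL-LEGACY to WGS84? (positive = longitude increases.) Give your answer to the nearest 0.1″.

Δλ = -24.5″

At latitude 56.422°, cos φ = 0.553072.
1″ of longitude at this latitude = 30.92 × cos φ = 17.1010 m, so Δλ = -419.2 / 17.1010 = -24.513″.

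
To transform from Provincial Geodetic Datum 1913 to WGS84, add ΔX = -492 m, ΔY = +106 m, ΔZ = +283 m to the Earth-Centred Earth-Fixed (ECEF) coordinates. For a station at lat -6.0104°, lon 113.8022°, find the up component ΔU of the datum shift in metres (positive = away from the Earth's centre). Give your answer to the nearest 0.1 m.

ΔU = 264.3 m

The local up (radial) axis is (cos φ cos λ, cos φ sin λ, sin φ), giving ΔU = 197.470 + 96.451 − 29.633 = 264.29 m.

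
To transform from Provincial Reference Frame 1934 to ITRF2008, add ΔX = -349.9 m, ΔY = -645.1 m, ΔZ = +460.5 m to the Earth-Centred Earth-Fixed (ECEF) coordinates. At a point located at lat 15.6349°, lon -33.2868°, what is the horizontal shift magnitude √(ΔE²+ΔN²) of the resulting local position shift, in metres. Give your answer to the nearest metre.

847 m

At φ = 15.6349°, λ = -33.2868°: sin φ = 0.269506, cos φ = 0.962999, sin λ = -0.548830, cos λ = 0.835934.
ΔE = −sin λ·ΔX + cos λ·ΔY = −(-0.548830)·(-349.9) + (0.835934)·(-645.1) = -731.30 m.
ΔN = −sin φ cos λ·ΔX − sin φ sin λ·ΔY + cos φ·ΔZ = −(0.269506)(0.835934)(-349.9) − (0.269506)(-0.548830)(-645.1) + (0.962999)(460.5) = 426.87 m.
Horizontal magnitude = √(ΔE² + ΔN²) = √((-731.30)² + 426.87²) = 846.77 m.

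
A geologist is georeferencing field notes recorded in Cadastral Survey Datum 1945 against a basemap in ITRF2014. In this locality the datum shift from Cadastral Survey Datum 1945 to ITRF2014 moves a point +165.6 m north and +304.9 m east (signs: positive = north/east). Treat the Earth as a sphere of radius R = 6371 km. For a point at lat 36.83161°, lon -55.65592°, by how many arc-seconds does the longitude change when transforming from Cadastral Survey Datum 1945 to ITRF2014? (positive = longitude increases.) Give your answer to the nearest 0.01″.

At latitude 36.83161°, cos φ = 0.800401.
One radian of longitude at latitude φ spans R cos φ, so Δλ = ΔE / (R cos φ) = 304.9 / (6371000 × 0.800401) = 5.9792e-05 rad = 12.333″.

Δλ = 12.33″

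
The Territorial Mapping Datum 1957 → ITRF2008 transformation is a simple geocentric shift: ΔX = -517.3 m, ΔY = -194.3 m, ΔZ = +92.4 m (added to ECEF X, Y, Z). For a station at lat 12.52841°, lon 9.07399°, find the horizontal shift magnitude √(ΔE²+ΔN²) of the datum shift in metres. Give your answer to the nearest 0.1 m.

235.1 m

The local east axis at (φ, λ) is (−sin λ, cos λ, 0), so ΔE = −sin(9.07399°)·(-517.3) + cos(9.07399°)·(-194.3) = -110.29 m.
The local north axis is (−sin φ cos λ, −sin φ sin λ, cos φ), giving ΔN = 110.810 + 6.647 + 90.200 = 207.66 m.
Horizontal magnitude = √(ΔE² + ΔN²) = √((-110.29)² + 207.66²) = 235.13 m.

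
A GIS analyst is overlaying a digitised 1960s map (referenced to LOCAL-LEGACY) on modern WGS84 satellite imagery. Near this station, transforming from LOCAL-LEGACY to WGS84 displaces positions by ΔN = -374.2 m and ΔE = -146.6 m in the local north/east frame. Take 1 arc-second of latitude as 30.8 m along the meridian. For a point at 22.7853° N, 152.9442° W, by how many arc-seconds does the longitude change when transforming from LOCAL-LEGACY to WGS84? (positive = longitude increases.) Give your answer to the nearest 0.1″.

At latitude 22.7853°, cos φ = 0.921963.
1″ of longitude at this latitude = 30.80 × cos φ = 28.3964 m, so Δλ = -146.6 / 28.3964 = -5.163″.

Δλ = -5.2″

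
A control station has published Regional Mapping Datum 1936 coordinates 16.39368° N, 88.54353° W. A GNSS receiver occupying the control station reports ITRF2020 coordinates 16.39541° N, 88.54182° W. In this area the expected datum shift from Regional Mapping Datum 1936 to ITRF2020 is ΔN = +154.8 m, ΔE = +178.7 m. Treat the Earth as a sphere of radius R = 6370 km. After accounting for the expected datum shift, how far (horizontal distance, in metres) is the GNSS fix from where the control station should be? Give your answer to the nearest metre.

Observed coordinate differences: Δφ = +0.00173°, Δλ = +0.00171°.
Converting to metres (1° lat = 111177 m, cos φ = 0.959345): observed ΔN = 192.3 m, observed ΔE = 182.4 m.
Subtracting the expected shift leaves a residual of 192.3 − (154.8) = 37.5 m north and 182.4 − (178.7) = 3.7 m east.
Residual distance = √(37.5² + 3.7²) = 37.7 m.

38 m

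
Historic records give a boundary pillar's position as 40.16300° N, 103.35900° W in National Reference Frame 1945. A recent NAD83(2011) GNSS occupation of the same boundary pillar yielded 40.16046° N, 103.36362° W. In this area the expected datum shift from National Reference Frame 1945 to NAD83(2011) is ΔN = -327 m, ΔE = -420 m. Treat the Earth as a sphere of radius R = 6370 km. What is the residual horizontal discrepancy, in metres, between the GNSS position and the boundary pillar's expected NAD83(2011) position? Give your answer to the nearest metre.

Observed coordinate differences: Δφ = -0.00254°, Δλ = -0.00462°.
Converting to metres (1° lat = 111177 m, cos φ = 0.764213): observed ΔN = -282.4 m, observed ΔE = -392.5 m.
Subtracting the expected shift leaves a residual of -282.4 − (-327) = 44.6 m north and -392.5 − (-420) = 27.5 m east.
Residual distance = √(44.6² + 27.5²) = 52.4 m.

52 m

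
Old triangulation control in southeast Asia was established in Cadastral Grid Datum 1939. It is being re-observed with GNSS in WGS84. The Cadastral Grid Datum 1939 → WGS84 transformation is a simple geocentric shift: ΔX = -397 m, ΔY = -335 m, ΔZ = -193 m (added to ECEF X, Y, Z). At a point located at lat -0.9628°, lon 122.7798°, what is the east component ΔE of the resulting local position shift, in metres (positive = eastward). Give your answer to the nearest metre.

At φ = -0.9628°, λ = 122.7798°: sin φ = -0.016803, cos φ = 0.999859, sin λ = 0.840758, cos λ = -0.541412.
ΔE = −sin λ·ΔX + cos λ·ΔY = −(0.840758)·(-397) + (-0.541412)·(-335) = 515.15 m.

ΔE = 515 m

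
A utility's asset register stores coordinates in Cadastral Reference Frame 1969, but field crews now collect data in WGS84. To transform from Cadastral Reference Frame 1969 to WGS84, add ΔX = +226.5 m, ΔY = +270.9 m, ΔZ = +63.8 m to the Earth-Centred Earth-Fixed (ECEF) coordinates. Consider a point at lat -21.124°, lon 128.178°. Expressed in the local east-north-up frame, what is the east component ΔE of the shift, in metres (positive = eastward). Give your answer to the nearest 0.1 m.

ΔE = -345.5 m

At φ = -21.124°, λ = 128.178°: sin φ = -0.360388, cos φ = 0.932803, sin λ = 0.786094, cos λ = -0.618107.
ΔE = −sin λ·ΔX + cos λ·ΔY = −(0.786094)·(226.5) + (-0.618107)·(270.9) = -345.50 m.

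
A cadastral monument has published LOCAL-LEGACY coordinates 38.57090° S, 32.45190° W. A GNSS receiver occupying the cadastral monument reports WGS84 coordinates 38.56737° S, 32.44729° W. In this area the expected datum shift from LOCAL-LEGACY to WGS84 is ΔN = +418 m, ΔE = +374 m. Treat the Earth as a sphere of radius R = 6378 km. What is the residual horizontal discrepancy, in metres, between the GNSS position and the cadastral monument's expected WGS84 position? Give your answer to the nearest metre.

Observed coordinate differences: Δφ = +0.00353°, Δλ = +0.00461°.
Converting to metres (1° lat = 111317 m, cos φ = 0.781837): observed ΔN = 392.9 m, observed ΔE = 401.2 m.
Subtracting the expected shift leaves a residual of 392.9 − (418) = -25.1 m north and 401.2 − (374) = 27.2 m east.
Residual distance = √((-25.1)² + 27.2²) = 37.0 m.

37 m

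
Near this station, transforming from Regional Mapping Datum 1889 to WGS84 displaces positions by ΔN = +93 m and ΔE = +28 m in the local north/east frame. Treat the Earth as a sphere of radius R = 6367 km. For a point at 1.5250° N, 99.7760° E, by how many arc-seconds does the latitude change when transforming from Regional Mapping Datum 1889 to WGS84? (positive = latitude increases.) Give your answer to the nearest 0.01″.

Δφ = 3.01″

On a sphere of radius R, 1 rad of latitude = R, so Δφ = ΔN / R = 93.0 / 6367000 = 1.4607e-05 rad = 3.013″.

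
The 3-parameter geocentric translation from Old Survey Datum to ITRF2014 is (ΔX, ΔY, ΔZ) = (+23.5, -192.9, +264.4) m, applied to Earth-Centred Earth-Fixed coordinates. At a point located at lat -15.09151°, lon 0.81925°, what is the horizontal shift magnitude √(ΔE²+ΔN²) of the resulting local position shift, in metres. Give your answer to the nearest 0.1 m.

At φ = -15.09151°, λ = 0.81925°: sin φ = -0.260361, cos φ = 0.965511, sin λ = 0.014298, cos λ = 0.999898.
ΔE = −sin λ·ΔX + cos λ·ΔY = −(0.014298)·(23.5) + (0.999898)·(-192.9) = -193.22 m.
ΔN = −sin φ cos λ·ΔX − sin φ sin λ·ΔY + cos φ·ΔZ = −(-0.260361)(0.999898)(23.5) − (-0.260361)(0.014298)(-192.9) + (0.965511)(264.4) = 260.68 m.
Horizontal magnitude = √(ΔE² + ΔN²) = √((-193.22)² + 260.68²) = 324.48 m.

324.5 m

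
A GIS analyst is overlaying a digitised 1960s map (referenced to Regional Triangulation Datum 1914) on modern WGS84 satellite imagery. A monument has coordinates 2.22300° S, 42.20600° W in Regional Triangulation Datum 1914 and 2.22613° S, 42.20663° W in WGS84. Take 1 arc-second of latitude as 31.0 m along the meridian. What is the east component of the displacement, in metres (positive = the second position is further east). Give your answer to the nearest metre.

ΔE = -70 m

Δφ = -2.22613° − -2.22300° = -0.00313°; Δλ = -42.20663° − -42.20600° = -0.00063°.
1° of latitude = 3600 × 31.00 = 111600 m.
ΔN = Δφ × 111600 = -349.3 m; ΔE = Δλ × 111600 × cos(-2.22300°) = -0.00063 × 111600 × 0.999247 = -70.3 m.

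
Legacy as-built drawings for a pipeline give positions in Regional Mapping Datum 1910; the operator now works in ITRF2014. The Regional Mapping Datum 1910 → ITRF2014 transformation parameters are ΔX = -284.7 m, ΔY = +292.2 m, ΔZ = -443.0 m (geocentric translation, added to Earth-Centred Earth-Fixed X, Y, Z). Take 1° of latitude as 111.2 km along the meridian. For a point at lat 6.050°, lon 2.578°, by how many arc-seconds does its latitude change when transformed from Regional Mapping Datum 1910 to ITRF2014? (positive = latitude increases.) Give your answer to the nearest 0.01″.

sin φ = 0.105396, cos φ = 0.994430, sin λ = 0.044979, cos λ = 0.998988.
North component: ΔN = −sin φ cos λ·ΔX − sin φ sin λ·ΔY + cos φ·ΔZ = −(0.105396)(0.998988)(-284.7) − (0.105396)(0.044979)(292.2) + (0.994430)(-443.0) = -411.94 m.
1° of latitude spans 111200 m, so Δφ = -411.94 / 111200 × 3600 = -13.336″.

Δφ = -13.34″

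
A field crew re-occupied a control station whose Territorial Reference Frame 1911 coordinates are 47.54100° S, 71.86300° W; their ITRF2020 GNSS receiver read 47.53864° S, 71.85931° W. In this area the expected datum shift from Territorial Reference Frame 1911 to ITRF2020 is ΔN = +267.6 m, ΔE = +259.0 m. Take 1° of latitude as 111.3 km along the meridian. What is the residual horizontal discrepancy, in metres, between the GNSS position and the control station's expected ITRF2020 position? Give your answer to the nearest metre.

19 m

Observed coordinate differences: Δφ = +0.00236°, Δλ = +0.00369°.
Converting to metres (1° lat = 111300 m, cos φ = 0.675062): observed ΔN = 262.7 m, observed ΔE = 277.2 m.
Subtracting the expected shift leaves a residual of 262.7 − (267.6) = -4.9 m north and 277.2 − (259.0) = 18.2 m east.
Residual distance = √((-4.9)² + 18.2²) = 18.9 m.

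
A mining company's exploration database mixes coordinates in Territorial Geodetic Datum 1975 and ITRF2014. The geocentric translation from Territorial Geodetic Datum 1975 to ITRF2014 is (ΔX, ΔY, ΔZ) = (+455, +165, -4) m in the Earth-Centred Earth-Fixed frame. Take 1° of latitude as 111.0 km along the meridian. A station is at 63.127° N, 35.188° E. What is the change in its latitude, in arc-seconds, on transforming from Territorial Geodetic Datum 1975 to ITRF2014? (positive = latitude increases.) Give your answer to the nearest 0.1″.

sin φ = 0.892011, cos φ = 0.452014, sin λ = 0.576261, cos λ = 0.817266.
North component: ΔN = −sin φ cos λ·ΔX − sin φ sin λ·ΔY + cos φ·ΔZ = −(0.892011)(0.817266)(455) − (0.892011)(0.576261)(165) + (0.452014)(-4) = -418.32 m.
1° of latitude spans 111000 m, so Δφ = -418.32 / 111000 × 3600 = -13.567″.

Δφ = -13.6″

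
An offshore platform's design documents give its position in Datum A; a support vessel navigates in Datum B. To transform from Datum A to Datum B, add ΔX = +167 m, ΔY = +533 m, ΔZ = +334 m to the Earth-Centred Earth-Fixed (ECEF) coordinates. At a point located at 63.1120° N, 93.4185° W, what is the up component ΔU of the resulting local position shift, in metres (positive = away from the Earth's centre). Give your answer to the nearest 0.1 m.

At φ = 63.1120°, λ = -93.4185°: sin φ = 0.891892, cos φ = 0.452248, sin λ = -0.998221, cos λ = -0.059629.
ΔU = cos φ cos λ·ΔX + cos φ sin λ·ΔY + sin φ·ΔZ = (0.452248)(-0.059629)(167) + (0.452248)(-0.998221)(533) + (0.891892)(334) = 52.77 m.

ΔU = 52.8 m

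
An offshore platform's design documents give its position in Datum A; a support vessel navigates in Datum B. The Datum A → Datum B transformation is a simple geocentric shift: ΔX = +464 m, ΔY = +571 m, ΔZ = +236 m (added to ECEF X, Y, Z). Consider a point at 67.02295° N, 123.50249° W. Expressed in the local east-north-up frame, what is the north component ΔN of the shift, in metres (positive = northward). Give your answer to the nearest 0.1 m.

ΔN = 766.3 m

At φ = 67.02295°, λ = -123.50249°: sin φ = 0.920661, cos φ = 0.390362, sin λ = -0.833862, cos λ = -0.551973.
ΔN = −sin φ cos λ·ΔX − sin φ sin λ·ΔY + cos φ·ΔZ = −(0.920661)(-0.551973)(464) − (0.920661)(-0.833862)(571) + (0.390362)(236) = 766.28 m.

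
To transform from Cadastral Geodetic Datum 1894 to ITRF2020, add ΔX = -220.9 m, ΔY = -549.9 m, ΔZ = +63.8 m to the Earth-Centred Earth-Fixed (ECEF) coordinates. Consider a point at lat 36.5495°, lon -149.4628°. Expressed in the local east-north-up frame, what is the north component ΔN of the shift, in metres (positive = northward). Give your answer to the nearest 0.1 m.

At φ = 36.5495°, λ = -149.4628°: sin φ = 0.595517, cos φ = 0.803343, sin λ = -0.508098, cos λ = -0.861299.
ΔN = −sin φ cos λ·ΔX − sin φ sin λ·ΔY + cos φ·ΔZ = −(0.595517)(-0.861299)(-220.9) − (0.595517)(-0.508098)(-549.9) + (0.803343)(63.8) = -228.44 m.

ΔN = -228.4 m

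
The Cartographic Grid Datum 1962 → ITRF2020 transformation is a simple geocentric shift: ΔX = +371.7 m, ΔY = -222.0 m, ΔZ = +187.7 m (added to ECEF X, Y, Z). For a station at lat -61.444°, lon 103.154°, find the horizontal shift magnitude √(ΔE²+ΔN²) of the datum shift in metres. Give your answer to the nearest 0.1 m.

At φ = -61.444°, λ = 103.154°: sin φ = -0.878350, cos φ = 0.478017, sin λ = 0.973762, cos λ = -0.227569.
ΔE = −sin λ·ΔX + cos λ·ΔY = −(0.973762)·(371.7) + (-0.227569)·(-222.0) = -311.43 m.
ΔN = −sin φ cos λ·ΔX − sin φ sin λ·ΔY + cos φ·ΔZ = −(-0.878350)(-0.227569)(371.7) − (-0.878350)(0.973762)(-222.0) + (0.478017)(187.7) = -174.45 m.
Horizontal magnitude = √(ΔE² + ΔN²) = √((-311.43)² + (-174.45)²) = 356.96 m.

357.0 m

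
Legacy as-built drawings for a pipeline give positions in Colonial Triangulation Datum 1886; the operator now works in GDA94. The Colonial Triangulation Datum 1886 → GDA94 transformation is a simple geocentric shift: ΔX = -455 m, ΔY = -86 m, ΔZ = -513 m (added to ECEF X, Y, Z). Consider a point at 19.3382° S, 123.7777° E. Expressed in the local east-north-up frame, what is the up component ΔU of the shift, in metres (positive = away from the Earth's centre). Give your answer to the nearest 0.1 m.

The local up (radial) axis is (cos φ cos λ, cos φ sin λ, sin φ), giving ΔU = 238.695 − 67.450 + 169.877 = 341.12 m.

ΔU = 341.1 m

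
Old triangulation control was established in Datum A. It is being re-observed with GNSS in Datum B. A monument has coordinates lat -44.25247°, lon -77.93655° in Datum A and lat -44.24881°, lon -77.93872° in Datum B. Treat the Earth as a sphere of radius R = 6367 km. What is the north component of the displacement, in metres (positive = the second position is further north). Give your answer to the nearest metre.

ΔN = 407 m

Δφ = -44.24881° − -44.25247° = +0.00366°; Δλ = -77.93872° − -77.93655° = -0.00217°.
1° along a meridian = πR/180 = 111125 m.
ΔN = Δφ × 111125 = 406.7 m; ΔE = Δλ × 111125 × cos(-44.25247°) = -0.00217 × 111125 × 0.716272 = -172.7 m.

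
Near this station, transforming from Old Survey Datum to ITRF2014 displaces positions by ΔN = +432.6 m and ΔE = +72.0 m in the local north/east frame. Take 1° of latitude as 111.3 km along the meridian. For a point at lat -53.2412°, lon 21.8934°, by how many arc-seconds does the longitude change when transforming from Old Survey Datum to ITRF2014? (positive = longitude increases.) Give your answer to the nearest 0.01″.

At latitude -53.2412°, cos φ = 0.598448.
1° of longitude at this latitude = 111.3 × cos φ = 66.61 km, so Δλ = 72.0 / 66607.2 = 0.0010810° = 3.891″.

Δλ = 3.89″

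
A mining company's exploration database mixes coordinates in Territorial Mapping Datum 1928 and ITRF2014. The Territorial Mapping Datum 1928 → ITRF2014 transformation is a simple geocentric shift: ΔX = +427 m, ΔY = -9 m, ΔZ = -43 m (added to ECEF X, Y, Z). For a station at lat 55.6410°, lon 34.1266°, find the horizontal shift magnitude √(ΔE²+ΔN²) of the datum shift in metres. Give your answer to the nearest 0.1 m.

The local east axis at (φ, λ) is (−sin λ, cos λ, 0), so ΔE = −sin(34.1266°)·427 + cos(34.1266°)·(-9) = -247.01 m.
The local north axis is (−sin φ cos λ, −sin φ sin λ, cos φ), giving ΔN = -291.796 + 4.168 − 24.268 = -311.90 m.
Horizontal magnitude = √(ΔE² + ΔN²) = √((-247.01)² + (-311.90)²) = 397.86 m.

397.9 m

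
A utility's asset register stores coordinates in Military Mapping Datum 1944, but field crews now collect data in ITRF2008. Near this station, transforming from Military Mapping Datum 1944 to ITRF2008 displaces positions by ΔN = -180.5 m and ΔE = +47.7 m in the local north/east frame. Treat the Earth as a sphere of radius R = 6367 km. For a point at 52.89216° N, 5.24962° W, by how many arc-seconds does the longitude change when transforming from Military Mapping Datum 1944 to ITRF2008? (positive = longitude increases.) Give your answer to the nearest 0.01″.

At latitude 52.89216°, cos φ = 0.603317.
One radian of longitude at latitude φ spans R cos φ, so Δλ = ΔE / (R cos φ) = 47.7 / (6367000 × 0.603317) = 1.2418e-05 rad = 2.561″.

Δλ = 2.56″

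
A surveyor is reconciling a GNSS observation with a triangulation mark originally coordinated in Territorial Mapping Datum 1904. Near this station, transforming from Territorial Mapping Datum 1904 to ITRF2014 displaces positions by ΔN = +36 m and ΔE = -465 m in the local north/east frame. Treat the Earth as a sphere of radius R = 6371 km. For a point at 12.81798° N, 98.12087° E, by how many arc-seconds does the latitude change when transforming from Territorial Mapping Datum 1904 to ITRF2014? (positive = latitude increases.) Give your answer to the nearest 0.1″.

Δφ = 1.2″

On a sphere of radius R, 1 rad of latitude = R, so Δφ = ΔN / R = 36.0 / 6371000 = 5.6506e-06 rad = 1.166″.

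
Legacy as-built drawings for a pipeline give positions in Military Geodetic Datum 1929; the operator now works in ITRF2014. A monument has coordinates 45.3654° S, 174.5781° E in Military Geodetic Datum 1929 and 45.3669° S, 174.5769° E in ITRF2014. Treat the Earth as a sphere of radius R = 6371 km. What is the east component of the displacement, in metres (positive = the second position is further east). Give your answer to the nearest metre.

ΔE = -94 m

Δφ = -45.3669° − -45.3654° = -0.0015°; Δλ = 174.5769° − 174.5781° = -0.0012°.
1° along a meridian = πR/180 = 111195 m.
ΔN = Δφ × 111195 = -166.8 m; ΔE = Δλ × 111195 × cos(-45.3654°) = -0.0012 × 111195 × 0.702583 = -93.7 m.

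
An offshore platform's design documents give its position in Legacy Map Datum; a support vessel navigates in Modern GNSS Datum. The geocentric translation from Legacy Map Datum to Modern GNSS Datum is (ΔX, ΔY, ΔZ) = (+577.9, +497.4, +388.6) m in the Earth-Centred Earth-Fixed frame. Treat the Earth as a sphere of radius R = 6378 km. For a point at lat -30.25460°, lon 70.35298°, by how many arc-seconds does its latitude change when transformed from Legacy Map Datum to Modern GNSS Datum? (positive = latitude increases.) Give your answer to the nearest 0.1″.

Δφ = 21.7″

sin φ = -0.503843, cos φ = 0.863795, sin λ = 0.941782, cos λ = 0.336225.
North component: ΔN = −sin φ cos λ·ΔX − sin φ sin λ·ΔY + cos φ·ΔZ = −(-0.503843)(0.336225)(577.9) − (-0.503843)(0.941782)(497.4) + (0.863795)(388.6) = 669.59 m.
1° of latitude spans πR/180 = 111317 m, so Δφ = 669.59 / 111317 × 3600 = 21.655″.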